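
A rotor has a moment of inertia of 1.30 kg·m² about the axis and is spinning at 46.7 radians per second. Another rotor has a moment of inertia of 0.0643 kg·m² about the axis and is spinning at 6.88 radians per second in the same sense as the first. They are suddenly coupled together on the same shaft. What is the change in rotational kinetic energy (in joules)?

ΔKE ≈ -48.6 J

The coupling torques are internal; angular momentum about the shared axis is conserved.
Taking A's sense as positive: L = (1.300)(46.7) + (0.06430)(6.88) = 61.15 kg·m²·rad/s.
Combined I = 1.300 + 0.06430 = 1.364 kg·m².
ω_f = L / I = 61.15 / 1.364 = 44.82 rad/s.
KE_i = ½ΣIω² = 1419 J; KE_f = ½(1.364)(44.82)² = 1371 J.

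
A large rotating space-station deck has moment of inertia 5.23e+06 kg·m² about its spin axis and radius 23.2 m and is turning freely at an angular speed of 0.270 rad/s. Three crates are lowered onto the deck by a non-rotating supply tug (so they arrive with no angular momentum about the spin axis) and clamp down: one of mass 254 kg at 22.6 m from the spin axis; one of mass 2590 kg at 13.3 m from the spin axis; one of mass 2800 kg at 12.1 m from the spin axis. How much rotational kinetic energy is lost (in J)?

The added mass arrives with no angular momentum about the spin axis, and any external torque about the spin axis is negligible, so the system's angular momentum is conserved.
Added inertia Σmr² = (254)(22.6)² + (2590)(13.3)² + (2800)(12.1)² = 9.978e+05 kg·m²; I_f = 5.230e+06 + 9.978e+05 = 6.228e+06 kg·m².
ω_f = I_p ω_i / I_f = (5.230e+06)(0.270) / 6.228e+06 = 0.2267 rad/s.
KE_i = ½(5.230e+06)(0.2700 rad/s)² = 1.906e+05 J; KE_f = ½(6.228e+06)(0.2267)² = 1.601e+05 J.

energy lost ≈ 30500 J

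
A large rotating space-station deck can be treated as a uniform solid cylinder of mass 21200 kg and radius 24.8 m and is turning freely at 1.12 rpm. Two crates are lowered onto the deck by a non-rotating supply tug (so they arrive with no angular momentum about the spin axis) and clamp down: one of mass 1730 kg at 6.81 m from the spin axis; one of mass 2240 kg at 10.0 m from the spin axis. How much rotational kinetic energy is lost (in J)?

energy lost ≈ 2000 J

The added mass arrives with no angular momentum about the spin axis, and any external torque about the spin axis is negligible, so the system's angular momentum is conserved.
I_p = ½(21200)(24.8)² = 6.519e+06 kg·m².
Added inertia Σmr² = (1730)(6.81)² + (2240)(10.0)² = 3.042e+05 kg·m²; I_f = 6.519e+06 + 3.042e+05 = 6.824e+06 kg·m².
ω_f = I_p ω_i / I_f = (6.519e+06)(1.12) / 6.824e+06 = 1.070 rpm.
KE_i = ½(6.519e+06)(0.1173 rad/s)² = 44840 J; KE_f = ½(6.824e+06)(0.1121)² = 42840 J.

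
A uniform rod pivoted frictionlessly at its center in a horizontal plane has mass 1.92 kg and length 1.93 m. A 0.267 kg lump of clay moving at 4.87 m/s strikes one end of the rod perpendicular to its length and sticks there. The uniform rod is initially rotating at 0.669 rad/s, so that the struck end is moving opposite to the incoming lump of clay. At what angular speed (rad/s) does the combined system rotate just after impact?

The axle reaction passes through the pivot and exerts no torque about it; angular momentum about the pivot is conserved through the impact.
I_p = (1/12)(1.92)(1.93)² = 0.5960 kg·m². Taking the sense of the lump of clay's angular momentum as positive, L_{lump} = m v R = (0.267)(4.87)(1.93/2) = 1.255 kg·m²/s.
L_i = −I_p ω_p + m v R = −(0.5960)(0.669) + 1.255 = 0.8561 kg·m²/s.
After sticking, I_f = I_p + m R² = 0.5960 + (0.267)(1.93/2)² = 0.8446 kg·m².
ω_f = L_i / I_f = 0.8561 / 0.8446 = 1.014 rad/s.

|ω_f| ≈ 1.01 rad/s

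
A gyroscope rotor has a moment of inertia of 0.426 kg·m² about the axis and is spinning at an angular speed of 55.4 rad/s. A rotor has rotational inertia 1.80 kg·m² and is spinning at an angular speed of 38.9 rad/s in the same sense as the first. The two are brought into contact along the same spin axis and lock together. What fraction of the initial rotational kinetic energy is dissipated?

fraction ≈ 0.0233

No external torque acts about the common axis, so total angular momentum is conserved.
Taking A's sense as positive: L = (0.4260)(55.4) + (1.800)(38.9) = 93.62 kg·m²·rad/s.
Combined I = 0.4260 + 1.800 = 2.226 kg·m².
ω_f = L / I = 93.62 / 2.226 = 42.06 rad/s.
KE_i = ½ΣIω² = 2016 J; KE_f = ½(2.226)(42.06)² = 1969 J.
Fraction dissipated = (KE_i − KE_f)/KE_i = 0.02326.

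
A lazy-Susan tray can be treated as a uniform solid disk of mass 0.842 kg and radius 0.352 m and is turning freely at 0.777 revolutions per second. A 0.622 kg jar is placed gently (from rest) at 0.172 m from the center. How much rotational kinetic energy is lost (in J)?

No external torque acts about the center; L_before = L_after.
I_p = ½(0.842)(0.352)² = 0.05216 kg·m².
Added inertia Σmr² = (0.622)(0.172)² = 0.01840 kg·m²; I_f = 0.05216 + 0.01840 = 0.07056 kg·m².
ω_f = I_p ω_i / I_f = (0.05216)(0.777) / 0.07056 = 0.5744 rev/s.
KE_i = ½(0.05216)(4.882 rad/s)² = 0.6216 J; KE_f = ½(0.07056)(3.609)² = 0.4595 J.

energy lost ≈ 0.162 J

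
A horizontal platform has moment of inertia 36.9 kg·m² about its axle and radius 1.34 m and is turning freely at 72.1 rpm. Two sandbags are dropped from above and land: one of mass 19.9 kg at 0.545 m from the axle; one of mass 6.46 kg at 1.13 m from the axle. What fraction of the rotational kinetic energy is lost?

fraction ≈ 0.277

No external torque acts about the axle; L_before = L_after.
Added inertia Σmr² = (19.9)(0.545)² + (6.46)(1.13)² = 14.16 kg·m²; I_f = 36.90 + 14.16 = 51.06 kg·m².
ω_f = I_p ω_i / I_f = (36.90)(72.1) / 51.06 = 52.11 rpm.
KE_i = ½(36.90)(7.550 rad/s)² = 1052 J; KE_f = ½(51.06)(5.456)² = 760.1 J.
Fraction lost = 0.2773.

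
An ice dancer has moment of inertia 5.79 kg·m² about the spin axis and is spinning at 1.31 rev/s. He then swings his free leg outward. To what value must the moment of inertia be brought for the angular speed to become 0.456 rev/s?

I₂ ≈ 16.6 kg·m²

No external torque acts about the spin axis, so angular momentum is conserved.
I₂ = I₁ω₁ / ω₂ = (5.79)(1.31) / (0.456) = 16.63 kg·m².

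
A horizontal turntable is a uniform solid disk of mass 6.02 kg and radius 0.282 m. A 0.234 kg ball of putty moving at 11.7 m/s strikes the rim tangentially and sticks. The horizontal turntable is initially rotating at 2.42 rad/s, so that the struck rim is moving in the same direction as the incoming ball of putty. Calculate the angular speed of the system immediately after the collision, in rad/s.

The axle reaction passes through the axle and exerts no torque about it; angular momentum about the axle is conserved through the impact.
I_p = ½(6.02)(0.282)² = 0.2394 kg·m². Taking the sense of the ball of putty's angular momentum as positive, L_{ball} = m v R = (0.234)(11.7)(0.282) = 0.7721 kg·m²/s.
L_i = +I_p ω_p + m v R = +(0.2394)(2.42) + 0.7721 = 1.351 kg·m²/s.
After sticking, I_f = I_p + m R² = 0.2394 + (0.234)(0.282)² = 0.2580 kg·m².
ω_f = L_i / I_f = 1.351 / 0.2580 = 5.238 rad/s.

|ω_f| ≈ 5.24 rad/s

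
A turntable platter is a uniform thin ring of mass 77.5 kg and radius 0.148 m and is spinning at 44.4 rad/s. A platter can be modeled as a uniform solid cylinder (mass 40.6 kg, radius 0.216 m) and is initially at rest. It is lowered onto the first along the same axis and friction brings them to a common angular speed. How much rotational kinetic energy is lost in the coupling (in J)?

The coupling torques are internal; angular momentum about the shared axis is conserved.
Moments of inertia: I_A = (77.5)(0.148)² = 1.698 kg·m²; I_B = ½(40.6)(0.216)² = 0.9471 kg·m².
Taking A's sense as positive: L = (1.698)(44.4) = 75.37 kg·m²·rad/s.
Combined I = 1.698 + 0.9471 = 2.645 kg·m².
ω_f = L / I = 75.37 / 2.645 = 28.50 rad/s.
KE_i = ½ΣIω² = 1673 J; KE_f = ½(2.645)(28.50)² = 1074 J.

ΔKE lost ≈ 599 J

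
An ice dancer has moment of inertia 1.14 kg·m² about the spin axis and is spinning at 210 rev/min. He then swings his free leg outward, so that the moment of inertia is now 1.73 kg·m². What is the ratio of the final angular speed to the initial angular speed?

ω₂/ω₁ ≈ 0.659

With no external torque about the axis, L is conserved: I₁ω₁ = I₂ω₂.
ω₂/ω₁ = I₁/I₂ = 1.140 / 1.730 = 0.6590.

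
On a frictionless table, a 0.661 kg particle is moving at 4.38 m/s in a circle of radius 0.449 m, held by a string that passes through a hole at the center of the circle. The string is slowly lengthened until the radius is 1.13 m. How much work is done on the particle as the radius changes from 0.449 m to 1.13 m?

The only horizontal force on the mass is along the cord (radial), so it exerts no torque about the hole and angular momentum m v r is conserved.
v₂ = v₁ r₁ / r₂ = (4.38)(0.449) / (1.13) = 1.740 m/s.
W = ΔKE = ½m(v₂² − v₁²) = -5.339 J.

W ≈ -5.34 J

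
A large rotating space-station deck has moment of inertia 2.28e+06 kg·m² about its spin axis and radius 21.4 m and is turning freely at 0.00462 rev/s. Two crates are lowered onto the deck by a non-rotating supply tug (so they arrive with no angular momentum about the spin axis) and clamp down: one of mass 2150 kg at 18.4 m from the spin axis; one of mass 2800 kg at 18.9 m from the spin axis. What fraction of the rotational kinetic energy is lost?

fraction ≈ 0.431

No external torque acts about the spin axis; L_before = L_after.
Added inertia Σmr² = (2150)(18.4)² + (2800)(18.9)² = 1.728e+06 kg·m²; I_f = 2.280e+06 + 1.728e+06 = 4.008e+06 kg·m².
ω_f = I_p ω_i / I_f = (2.280e+06)(0.00462) / 4.008e+06 = 0.002628 rev/s.
KE_i = ½(2.280e+06)(0.02903 rad/s)² = 960.6 J; KE_f = ½(4.008e+06)(0.01651)² = 546.4 J.
Fraction lost = 0.4312.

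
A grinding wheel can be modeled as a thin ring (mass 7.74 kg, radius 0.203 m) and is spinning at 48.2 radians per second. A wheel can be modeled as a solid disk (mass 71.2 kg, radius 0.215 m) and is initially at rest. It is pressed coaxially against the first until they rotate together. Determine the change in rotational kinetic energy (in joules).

ΔKE ≈ -310 J

No external torque acts about the common axis, so total angular momentum is conserved.
Moments of inertia: I_A = (7.74)(0.203)² = 0.3190 kg·m²; I_B = ½(71.2)(0.215)² = 1.646 kg·m².
Taking A's sense as positive: L = (0.3190)(48.2) = 15.37 kg·m²·rad/s.
Combined I = 0.3190 + 1.646 = 1.965 kg·m².
ω_f = L / I = 15.37 / 1.965 = 7.826 rad/s.
KE_i = ½ΣIω² = 370.5 J; KE_f = ½(1.965)(7.826)² = 60.15 J.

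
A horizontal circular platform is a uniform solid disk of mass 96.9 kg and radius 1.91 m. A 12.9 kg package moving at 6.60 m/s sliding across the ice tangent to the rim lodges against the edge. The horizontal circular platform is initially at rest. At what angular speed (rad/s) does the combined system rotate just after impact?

About the central axle the impulsive forces during the collision are internal, so angular momentum about that axis is conserved.
I_p = ½(96.9)(1.91)² = 176.8 kg·m². Taking the sense of the package's angular momentum as positive, L_{package} = m v R = (12.9)(6.60)(1.91) = 162.6 kg·m²/s.
L_i = 0 + 162.6 = 162.6 kg·m²/s.
After sticking, I_f = I_p + m R² = 176.8 + (12.9)(1.91)² = 223.8 kg·m².
ω_f = L_i / I_f = 162.6 / 223.8 = 0.7266 rad/s.

|ω_f| ≈ 0.727 rad/s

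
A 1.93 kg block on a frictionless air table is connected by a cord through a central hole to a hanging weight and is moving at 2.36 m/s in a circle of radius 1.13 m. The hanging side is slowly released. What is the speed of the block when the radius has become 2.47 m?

v₂ ≈ 1.08 m/s

Central (radial) force ⇒ zero torque about the center ⇒ m v r is constant.
v₂ = v₁ r₁ / r₂ = (2.36)(1.13) / (2.47) = 1.080 m/s.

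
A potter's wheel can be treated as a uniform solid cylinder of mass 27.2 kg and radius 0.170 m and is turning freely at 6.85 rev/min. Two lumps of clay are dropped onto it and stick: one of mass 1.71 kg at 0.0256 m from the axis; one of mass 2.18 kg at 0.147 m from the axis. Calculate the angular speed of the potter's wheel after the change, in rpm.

The added mass arrives with no angular momentum about the axis, and any external torque about the axis is negligible, so the system's angular momentum is conserved.
I_p = ½(27.2)(0.170)² = 0.3930 kg·m².
Added inertia Σmr² = (1.71)(0.0256)² + (2.18)(0.147)² = 0.04823 kg·m²; I_f = 0.3930 + 0.04823 = 0.4413 kg·m².
ω_f = I_p ω_i / I_f = (0.3930)(6.85) / 0.4413 = 6.101 rpm.

ω_f ≈ 6.10 rpm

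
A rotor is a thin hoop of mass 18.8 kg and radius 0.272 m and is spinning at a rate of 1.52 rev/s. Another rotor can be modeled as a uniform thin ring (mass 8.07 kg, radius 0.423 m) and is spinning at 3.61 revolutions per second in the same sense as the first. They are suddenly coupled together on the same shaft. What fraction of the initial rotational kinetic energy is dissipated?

fraction ≈ 0.140

The coupling torques are internal; angular momentum about the shared axis is conserved.
Moments of inertia: I_A = (18.8)(0.272)² = 1.391 kg·m²; I_B = (8.07)(0.423)² = 1.444 kg·m².
Taking A's sense as positive: L = (1.391)(1.52) + (1.444)(3.61) = 7.327 kg·m²·rev/s.
Combined I = 1.391 + 1.444 = 2.835 kg·m².
ω_f = L / I = 7.327 / 2.835 = 2.585 rev/s.
KE_i = ½ΣIω² = 434.9 J; KE_f = ½(2.835)(16.24)² = 373.8 J.
Fraction dissipated = (KE_i − KE_f)/KE_i = 0.1405.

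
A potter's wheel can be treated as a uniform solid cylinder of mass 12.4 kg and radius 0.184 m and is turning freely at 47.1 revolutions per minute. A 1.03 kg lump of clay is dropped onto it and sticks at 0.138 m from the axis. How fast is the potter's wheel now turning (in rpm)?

ω_f ≈ 43.1 rpm

The added mass arrives with no angular momentum about the axis, and any external torque about the axis is negligible, so the system's angular momentum is conserved.
I_p = ½(12.4)(0.184)² = 0.2099 kg·m².
Added inertia Σmr² = (1.03)(0.138)² = 0.01962 kg·m²; I_f = 0.2099 + 0.01962 = 0.2295 kg·m².
ω_f = I_p ω_i / I_f = (0.2099)(47.1) / 0.2295 = 43.07 rpm.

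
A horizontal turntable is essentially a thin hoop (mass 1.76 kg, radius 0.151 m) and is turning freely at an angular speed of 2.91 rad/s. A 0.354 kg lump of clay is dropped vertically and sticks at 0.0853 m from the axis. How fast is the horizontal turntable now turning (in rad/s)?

ω_f ≈ 2.73 rad/s

No external torque acts about the axis; L_before = L_after.
I_p = (1.76)(0.151)² = 0.04013 kg·m².
Added inertia Σmr² = (0.354)(0.0853)² = 0.002576 kg·m²; I_f = 0.04013 + 0.002576 = 0.04271 kg·m².
ω_f = I_p ω_i / I_f = (0.04013)(2.91) / 0.04271 = 2.734 rad/s.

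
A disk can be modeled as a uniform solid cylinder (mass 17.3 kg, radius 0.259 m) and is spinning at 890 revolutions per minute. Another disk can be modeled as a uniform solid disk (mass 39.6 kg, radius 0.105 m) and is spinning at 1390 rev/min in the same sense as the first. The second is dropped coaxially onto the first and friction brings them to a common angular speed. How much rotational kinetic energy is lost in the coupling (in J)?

ΔKE lost ≈ 217 J

The coupling torques are internal; angular momentum about the shared axis is conserved.
Moments of inertia: I_A = ½(17.3)(0.259)² = 0.5803 kg·m²; I_B = ½(39.6)(0.105)² = 0.2183 kg·m².
Taking A's sense as positive: L = (0.5803)(890) + (0.2183)(1390) = 819.9 kg·m²·rpm.
Combined I = 0.5803 + 0.2183 = 0.7985 kg·m².
ω_f = L / I = 819.9 / 0.7985 = 1027 rpm.
KE_i = ½ΣIω² = 4833 J; KE_f = ½(0.7985)(107.5)² = 4615 J.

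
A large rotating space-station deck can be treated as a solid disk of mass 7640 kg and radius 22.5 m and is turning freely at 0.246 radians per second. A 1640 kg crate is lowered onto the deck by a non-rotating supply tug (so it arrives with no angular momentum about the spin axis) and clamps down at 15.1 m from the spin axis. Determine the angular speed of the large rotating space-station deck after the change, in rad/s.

No external torque acts about the spin axis; L_before = L_after.
I_p = ½(7640)(22.5)² = 1.934e+06 kg·m².
Added inertia Σmr² = (1640)(15.1)² = 3.739e+05 kg·m²; I_f = 1.934e+06 + 3.739e+05 = 2.308e+06 kg·m².
ω_f = I_p ω_i / I_f = (1.934e+06)(0.246) / 2.308e+06 = 0.2061 rad/s.

ω_f ≈ 0.206 rad/s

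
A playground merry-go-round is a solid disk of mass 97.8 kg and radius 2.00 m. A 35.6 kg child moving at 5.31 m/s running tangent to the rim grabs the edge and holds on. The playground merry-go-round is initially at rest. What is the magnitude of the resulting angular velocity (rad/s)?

The axle reaction passes through the axle and exerts no torque about it; angular momentum about the axle is conserved through the impact.
I_p = ½(97.8)(2.00)² = 195.6 kg·m². Taking the sense of the child's angular momentum as positive, L_{child} = m v R = (35.6)(5.31)(2.00) = 378.1 kg·m²/s.
L_i = 0 + 378.1 = 378.1 kg·m²/s.
After sticking, I_f = I_p + m R² = 195.6 + (35.6)(2.00)² = 338.0 kg·m².
ω_f = L_i / I_f = 378.1 / 338.0 = 1.119 rad/s.

|ω_f| ≈ 1.12 rad/s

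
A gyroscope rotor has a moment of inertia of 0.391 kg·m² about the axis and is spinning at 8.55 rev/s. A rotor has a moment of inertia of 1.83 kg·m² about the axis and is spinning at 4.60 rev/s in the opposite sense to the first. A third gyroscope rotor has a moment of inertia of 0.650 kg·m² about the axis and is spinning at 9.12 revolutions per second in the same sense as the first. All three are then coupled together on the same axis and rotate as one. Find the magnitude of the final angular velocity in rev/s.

|ω_f| ≈ 0.297 rev/s

No external torque acts about the common axis, so total angular momentum is conserved.
Taking A's sense as positive: L = (0.3910)(8.55) − (1.830)(4.60) + (0.6500)(9.12) = 0.8531 kg·m²·rev/s.
Combined I = 0.3910 + 1.830 + 0.6500 = 2.871 kg·m².
ω_f = L / I = 0.8531 / 2.871 = 0.2971 rev/s.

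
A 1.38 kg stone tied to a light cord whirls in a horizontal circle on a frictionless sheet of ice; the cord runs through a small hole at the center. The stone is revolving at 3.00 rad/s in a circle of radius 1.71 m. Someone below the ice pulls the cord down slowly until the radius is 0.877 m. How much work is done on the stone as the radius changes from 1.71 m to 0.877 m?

W ≈ 50.9 J

The constraining force is radial, so m r² ω about the center is conserved.
ω₂ = ω₁ (r₁/r₂)² = (3.00)(1.71/0.877)² = 11.41 rad/s.
W = ΔKE = ½m(v₂² − v₁²) = 50.88 J.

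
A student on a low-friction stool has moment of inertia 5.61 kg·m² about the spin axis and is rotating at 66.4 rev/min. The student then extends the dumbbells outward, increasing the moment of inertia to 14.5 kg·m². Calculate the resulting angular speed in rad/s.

With no external torque about the axis, L is conserved: I₁ω₁ = I₂ω₂.
ω₂ = I₁ω₁ / I₂ = (5.610)(66.4 rpm) / (14.50) = 25.69 rpm = 2.690 rad/s.

ω₂ ≈ 2.69 rad/s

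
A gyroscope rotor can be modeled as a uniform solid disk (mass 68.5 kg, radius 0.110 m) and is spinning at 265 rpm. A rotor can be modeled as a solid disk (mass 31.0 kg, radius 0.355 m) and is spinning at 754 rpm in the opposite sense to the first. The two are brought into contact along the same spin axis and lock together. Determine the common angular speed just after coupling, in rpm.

No external torque acts about the common axis, so total angular momentum is conserved.
Moments of inertia: I_A = ½(68.5)(0.110)² = 0.4144 kg·m²; I_B = ½(31.0)(0.355)² = 1.953 kg·m².
Taking A's sense as positive: L = (0.4144)(265) − (1.953)(754) = -1363 kg·m²·rpm.
Combined I = 0.4144 + 1.953 = 2.368 kg·m².
ω_f = L / I = -1363 / 2.368 = -575.7 rpm.

|ω_f| ≈ 576 rpm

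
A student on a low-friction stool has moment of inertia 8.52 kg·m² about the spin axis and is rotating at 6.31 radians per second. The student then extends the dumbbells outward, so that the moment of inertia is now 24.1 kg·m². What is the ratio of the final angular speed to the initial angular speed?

No external torque acts about the spin axis, so angular momentum is conserved.
ω₂/ω₁ = I₁/I₂ = 8.520 / 24.10 = 0.3535.

ω₂/ω₁ ≈ 0.354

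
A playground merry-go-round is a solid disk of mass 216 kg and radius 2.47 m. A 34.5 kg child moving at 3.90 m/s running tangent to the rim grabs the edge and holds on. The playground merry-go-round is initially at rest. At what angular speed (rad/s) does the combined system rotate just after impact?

The axle reaction passes through the axle and exerts no torque about it; angular momentum about the axle is conserved through the impact.
I_p = ½(216)(2.47)² = 658.9 kg·m². Taking the sense of the child's angular momentum as positive, L_{child} = m v R = (34.5)(3.90)(2.47) = 332.3 kg·m²/s.
L_i = 0 + 332.3 = 332.3 kg·m²/s.
After sticking, I_f = I_p + m R² = 658.9 + (34.5)(2.47)² = 869.4 kg·m².
ω_f = L_i / I_f = 332.3 / 869.4 = 0.3823 rad/s.

|ω_f| ≈ 0.382 rad/s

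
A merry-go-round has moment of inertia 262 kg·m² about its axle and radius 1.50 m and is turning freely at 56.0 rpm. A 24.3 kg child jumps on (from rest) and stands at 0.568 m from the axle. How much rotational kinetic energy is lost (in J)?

energy lost ≈ 131 J

No external torque acts about the axle; L_before = L_after.
Added inertia Σmr² = (24.3)(0.568)² = 7.840 kg·m²; I_f = 262.0 + 7.840 = 269.8 kg·m².
ω_f = I_p ω_i / I_f = (262.0)(56.0) / 269.8 = 54.37 rpm.
KE_i = ½(262.0)(5.864 rad/s)² = 4505 J; KE_f = ½(269.8)(5.694)² = 4374 J.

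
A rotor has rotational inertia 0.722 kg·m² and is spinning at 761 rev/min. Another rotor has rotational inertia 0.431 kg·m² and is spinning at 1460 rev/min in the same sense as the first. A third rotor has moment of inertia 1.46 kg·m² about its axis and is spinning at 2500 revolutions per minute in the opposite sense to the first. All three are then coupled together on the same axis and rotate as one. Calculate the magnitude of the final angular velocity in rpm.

|ω_f| ≈ 946 rpm

The coupling torques are internal; angular momentum about the shared axis is conserved.
Taking A's sense as positive: L = (0.7220)(761) + (0.4310)(1460) − (1.460)(2500) = -2471 kg·m²·rpm.
Combined I = 0.7220 + 0.4310 + 1.460 = 2.613 kg·m².
ω_f = L / I = -2471 / 2.613 = -945.8 rpm.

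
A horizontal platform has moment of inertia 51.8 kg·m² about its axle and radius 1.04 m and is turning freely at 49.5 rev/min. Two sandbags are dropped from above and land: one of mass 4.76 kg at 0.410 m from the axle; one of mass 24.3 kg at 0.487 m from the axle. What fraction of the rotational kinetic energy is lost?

fraction ≈ 0.112

No external torque acts about the axle; L_before = L_after.
Added inertia Σmr² = (4.76)(0.410)² + (24.3)(0.487)² = 6.563 kg·m²; I_f = 51.80 + 6.563 = 58.36 kg·m².
ω_f = I_p ω_i / I_f = (51.80)(49.5) / 58.36 = 43.93 rpm.
KE_i = ½(51.80)(5.184 rad/s)² = 695.9 J; KE_f = ½(58.36)(4.601)² = 617.7 J.
Fraction lost = 0.1125.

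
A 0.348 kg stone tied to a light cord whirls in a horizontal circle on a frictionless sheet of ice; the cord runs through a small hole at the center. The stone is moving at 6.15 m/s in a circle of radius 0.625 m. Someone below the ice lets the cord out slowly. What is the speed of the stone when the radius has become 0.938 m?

Central (radial) force ⇒ zero torque about the center ⇒ m v r is constant.
v₂ = v₁ r₁ / r₂ = (6.15)(0.625) / (0.938) = 4.098 m/s.

v₂ ≈ 4.10 m/s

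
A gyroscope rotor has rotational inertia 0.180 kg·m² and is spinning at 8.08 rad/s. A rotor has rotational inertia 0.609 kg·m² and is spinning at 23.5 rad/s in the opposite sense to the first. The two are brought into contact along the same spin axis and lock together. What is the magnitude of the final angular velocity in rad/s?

|ω_f| ≈ 16.3 rad/s

The coupling torques are internal; angular momentum about the shared axis is conserved.
Taking A's sense as positive: L = (0.1800)(8.08) − (0.6090)(23.5) = -12.86 kg·m²·rad/s.
Combined I = 0.1800 + 0.6090 = 0.7890 kg·m².
ω_f = L / I = -12.86 / 0.7890 = -16.30 rad/s.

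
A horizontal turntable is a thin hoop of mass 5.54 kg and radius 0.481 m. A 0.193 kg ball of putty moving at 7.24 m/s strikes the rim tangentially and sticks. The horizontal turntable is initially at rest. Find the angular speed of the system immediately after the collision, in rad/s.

|ω_f| ≈ 0.507 rad/s

The axle reaction passes through the axle and exerts no torque about it; angular momentum about the axle is conserved through the impact.
I_p = (5.54)(0.481)² = 1.282 kg·m². Taking the sense of the ball of putty's angular momentum as positive, L_{ball} = m v R = (0.193)(7.24)(0.481) = 0.6721 kg·m²/s.
L_i = 0 + 0.6721 = 0.6721 kg·m²/s.
After sticking, I_f = I_p + m R² = 1.282 + (0.193)(0.481)² = 1.326 kg·m².
ω_f = L_i / I_f = 0.6721 / 1.326 = 0.5067 rad/s.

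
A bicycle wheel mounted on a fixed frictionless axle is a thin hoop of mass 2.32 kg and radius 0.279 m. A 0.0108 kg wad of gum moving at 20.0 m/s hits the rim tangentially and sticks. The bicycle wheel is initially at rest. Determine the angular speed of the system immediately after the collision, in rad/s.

The axle reaction passes through the axle and exerts no torque about it; angular momentum about the axle is conserved through the impact.
I_p = (2.32)(0.279)² = 0.1806 kg·m². Taking the sense of the wad of gum's angular momentum as positive, L_{wad} = m v R = (0.0108)(20.0)(0.279) = 0.06026 kg·m²/s.
L_i = 0 + 0.06026 = 0.06026 kg·m²/s.
After sticking, I_f = I_p + m R² = 0.1806 + (0.0108)(0.279)² = 0.1814 kg·m².
ω_f = L_i / I_f = 0.06026 / 0.1814 = 0.3322 rad/s.

|ω_f| ≈ 0.332 rad/s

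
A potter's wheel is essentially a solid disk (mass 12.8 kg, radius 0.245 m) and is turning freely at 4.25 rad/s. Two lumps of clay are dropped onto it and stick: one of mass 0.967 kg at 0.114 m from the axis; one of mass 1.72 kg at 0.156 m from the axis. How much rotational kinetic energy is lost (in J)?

The added mass arrives with no angular momentum about the axis, and any external torque about the axis is negligible, so the system's angular momentum is conserved.
I_p = ½(12.8)(0.245)² = 0.3842 kg·m².
Added inertia Σmr² = (0.967)(0.114)² + (1.72)(0.156)² = 0.05443 kg·m²; I_f = 0.3842 + 0.05443 = 0.4386 kg·m².
ω_f = I_p ω_i / I_f = (0.3842)(4.25) / 0.4386 = 3.723 rad/s.
KE_i = ½(0.3842)(4.250 rad/s)² = 3.469 J; KE_f = ½(0.4386)(3.723)² = 3.039 J.

energy lost ≈ 0.431 J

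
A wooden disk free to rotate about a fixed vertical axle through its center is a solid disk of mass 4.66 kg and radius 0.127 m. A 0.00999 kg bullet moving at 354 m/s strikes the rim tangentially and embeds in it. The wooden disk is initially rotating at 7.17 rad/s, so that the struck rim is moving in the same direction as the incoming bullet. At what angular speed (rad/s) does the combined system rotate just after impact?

The axle reaction passes through the axle and exerts no torque about it; angular momentum about the axle is conserved through the impact.
I_p = ½(4.66)(0.127)² = 0.03758 kg·m². Taking the sense of the bullet's angular momentum as positive, L_{bullet} = m v R = (0.00999)(354)(0.127) = 0.4491 kg·m²/s.
L_i = +I_p ω_p + m v R = +(0.03758)(7.17) + 0.4491 = 0.7186 kg·m²/s.
After sticking, I_f = I_p + m R² = 0.03758 + (0.00999)(0.127)² = 0.03774 kg·m².
ω_f = L_i / I_f = 0.7186 / 0.03774 = 19.04 rad/s.

|ω_f| ≈ 19.0 rad/s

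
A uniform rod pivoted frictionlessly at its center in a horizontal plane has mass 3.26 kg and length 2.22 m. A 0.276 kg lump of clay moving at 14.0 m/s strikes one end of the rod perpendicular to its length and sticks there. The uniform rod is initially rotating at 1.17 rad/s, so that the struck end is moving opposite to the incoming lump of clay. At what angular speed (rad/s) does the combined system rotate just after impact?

The axle reaction passes through the pivot and exerts no torque about it; angular momentum about the pivot is conserved through the impact.
I_p = (1/12)(3.26)(2.22)² = 1.339 kg·m². Taking the sense of the lump of clay's angular momentum as positive, L_{lump} = m v R = (0.276)(14.0)(2.22/2) = 4.289 kg·m²/s.
L_i = −I_p ω_p + m v R = −(1.339)(1.17) + 4.289 = 2.723 kg·m²/s.
After sticking, I_f = I_p + m R² = 1.339 + (0.276)(2.22/2)² = 1.679 kg·m².
ω_f = L_i / I_f = 2.723 / 1.679 = 1.622 rad/s.

|ω_f| ≈ 1.62 rad/s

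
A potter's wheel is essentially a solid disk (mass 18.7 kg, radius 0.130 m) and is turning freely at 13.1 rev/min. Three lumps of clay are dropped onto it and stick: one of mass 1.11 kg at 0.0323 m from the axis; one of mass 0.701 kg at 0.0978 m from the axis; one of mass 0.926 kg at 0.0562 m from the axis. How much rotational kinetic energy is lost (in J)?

No external torque acts about the axis; L_before = L_after.
I_p = ½(18.7)(0.130)² = 0.1580 kg·m².
Added inertia Σmr² = (1.11)(0.0323)² + (0.701)(0.0978)² + (0.926)(0.0562)² = 0.01079 kg·m²; I_f = 0.1580 + 0.01079 = 0.1688 kg·m².
ω_f = I_p ω_i / I_f = (0.1580)(13.1) / 0.1688 = 12.26 rpm.
KE_i = ½(0.1580)(1.372 rad/s)² = 0.1487 J; KE_f = ½(0.1688)(1.284)² = 0.1392 J.

energy lost ≈ 0.00950 J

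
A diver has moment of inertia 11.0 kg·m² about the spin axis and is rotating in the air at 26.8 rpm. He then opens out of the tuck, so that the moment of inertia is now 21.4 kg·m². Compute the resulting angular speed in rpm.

ω₂ ≈ 13.8 rpm

Angular momentum about the spin axis is conserved since the torque about it is zero.
ω₂ = I₁ω₁ / I₂ = (11.00)(26.8 rpm) / (21.40) = 13.78 rpm.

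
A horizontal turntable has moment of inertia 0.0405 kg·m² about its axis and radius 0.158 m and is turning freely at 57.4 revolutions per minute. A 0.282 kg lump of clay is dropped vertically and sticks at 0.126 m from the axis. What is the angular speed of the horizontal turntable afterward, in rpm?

No external torque acts about the axis; L_before = L_after.
Added inertia Σmr² = (0.282)(0.126)² = 0.004477 kg·m²; I_f = 0.04050 + 0.004477 = 0.04498 kg·m².
ω_f = I_p ω_i / I_f = (0.04050)(57.4) / 0.04498 = 51.69 rpm.

ω_f ≈ 51.7 rpm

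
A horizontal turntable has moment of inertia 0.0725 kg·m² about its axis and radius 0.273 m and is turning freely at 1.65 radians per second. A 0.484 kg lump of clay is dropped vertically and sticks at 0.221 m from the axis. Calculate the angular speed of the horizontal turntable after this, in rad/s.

No external torque acts about the axis; L_before = L_after.
Added inertia Σmr² = (0.484)(0.221)² = 0.02364 kg·m²; I_f = 0.07250 + 0.02364 = 0.09614 kg·m².
ω_f = I_p ω_i / I_f = (0.07250)(1.65) / 0.09614 = 1.244 rad/s.

ω_f ≈ 1.24 rad/s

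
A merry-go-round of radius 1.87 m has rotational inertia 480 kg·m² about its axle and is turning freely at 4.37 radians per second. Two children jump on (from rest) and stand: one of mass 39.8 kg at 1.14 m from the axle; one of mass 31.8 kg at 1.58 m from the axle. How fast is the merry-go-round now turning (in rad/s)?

ω_f ≈ 3.43 rad/s

No external torque acts about the axle; L_before = L_after.
Added inertia Σmr² = (39.8)(1.14)² + (31.8)(1.58)² = 131.1 kg·m²; I_f = 480.0 + 131.1 = 611.1 kg·m².
ω_f = I_p ω_i / I_f = (480.0)(4.37) / 611.1 = 3.432 rad/s.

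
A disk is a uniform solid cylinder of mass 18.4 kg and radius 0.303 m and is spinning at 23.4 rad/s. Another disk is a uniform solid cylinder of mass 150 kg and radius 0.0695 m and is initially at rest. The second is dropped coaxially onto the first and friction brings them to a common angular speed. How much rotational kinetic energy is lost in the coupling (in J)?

ΔKE lost ≈ 69.4 J

No external torque acts about the common axis, so total angular momentum is conserved.
Moments of inertia: I_A = ½(18.4)(0.303)² = 0.8446 kg·m²; I_B = ½(150)(0.0695)² = 0.3623 kg·m².
Taking A's sense as positive: L = (0.8446)(23.4) = 19.76 kg·m²·rad/s.
Combined I = 0.8446 + 0.3623 = 1.207 kg·m².
ω_f = L / I = 19.76 / 1.207 = 16.38 rad/s.
KE_i = ½ΣIω² = 231.2 J; KE_f = ½(1.207)(16.38)² = 161.8 J.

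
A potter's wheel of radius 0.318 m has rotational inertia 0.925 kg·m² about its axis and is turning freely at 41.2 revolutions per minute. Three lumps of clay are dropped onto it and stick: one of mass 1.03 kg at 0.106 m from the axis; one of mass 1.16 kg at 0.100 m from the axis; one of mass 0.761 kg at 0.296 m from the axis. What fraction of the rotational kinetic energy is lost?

fraction ≈ 0.0885

No external torque acts about the axis; L_before = L_after.
Added inertia Σmr² = (1.03)(0.106)² + (1.16)(0.100)² + (0.761)(0.296)² = 0.08985 kg·m²; I_f = 0.9250 + 0.08985 = 1.015 kg·m².
ω_f = I_p ω_i / I_f = (0.9250)(41.2) / 1.015 = 37.55 rpm.
KE_i = ½(0.9250)(4.314 rad/s)² = 8.609 J; KE_f = ½(1.015)(3.932)² = 7.847 J.
Fraction lost = 0.08853.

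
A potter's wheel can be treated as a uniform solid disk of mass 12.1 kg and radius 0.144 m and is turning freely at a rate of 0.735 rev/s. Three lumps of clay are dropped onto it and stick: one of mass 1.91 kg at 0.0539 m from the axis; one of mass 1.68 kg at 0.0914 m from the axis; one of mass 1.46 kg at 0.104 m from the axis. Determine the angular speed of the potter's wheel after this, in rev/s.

ω_f ≈ 0.573 rev/s

No external torque acts about the axis; L_before = L_after.
I_p = ½(12.1)(0.144)² = 0.1255 kg·m².
Added inertia Σmr² = (1.91)(0.0539)² + (1.68)(0.0914)² + (1.46)(0.104)² = 0.03537 kg·m²; I_f = 0.1255 + 0.03537 = 0.1608 kg·m².
ω_f = I_p ω_i / I_f = (0.1255)(0.735) / 0.1608 = 0.5733 rev/s.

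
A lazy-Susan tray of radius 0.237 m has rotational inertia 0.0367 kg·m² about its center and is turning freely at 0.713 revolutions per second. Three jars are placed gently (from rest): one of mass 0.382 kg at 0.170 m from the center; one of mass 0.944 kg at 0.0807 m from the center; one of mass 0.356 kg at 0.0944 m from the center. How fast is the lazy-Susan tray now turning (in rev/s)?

ω_f ≈ 0.459 rev/s

No external torque acts about the center; L_before = L_after.
Added inertia Σmr² = (0.382)(0.170)² + (0.944)(0.0807)² + (0.356)(0.0944)² = 0.02036 kg·m²; I_f = 0.03670 + 0.02036 = 0.05706 kg·m².
ω_f = I_p ω_i / I_f = (0.03670)(0.713) / 0.05706 = 0.4586 rev/s.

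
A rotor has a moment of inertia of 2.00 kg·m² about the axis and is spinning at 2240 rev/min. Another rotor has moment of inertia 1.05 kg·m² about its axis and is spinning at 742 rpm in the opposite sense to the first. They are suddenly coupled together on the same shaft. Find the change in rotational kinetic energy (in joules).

No external torque acts about the common axis, so total angular momentum is conserved.
Taking A's sense as positive: L = (2.000)(2240) − (1.050)(742) = 3701 kg·m²·rpm.
Combined I = 2.000 + 1.050 = 3.050 kg·m².
ω_f = L / I = 3701 / 3.050 = 1213 rpm.
KE_i = ½ΣIω² = 58190 J; KE_f = ½(3.050)(127.1)² = 24620 J.

ΔKE ≈ -33600 J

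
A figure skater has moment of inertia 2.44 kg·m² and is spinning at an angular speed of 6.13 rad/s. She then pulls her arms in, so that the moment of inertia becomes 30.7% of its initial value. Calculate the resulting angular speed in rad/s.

ω₂ ≈ 20.0 rad/s

No external torque acts about the spin axis, so angular momentum is conserved.
I₂ = 0.307 × 2.44 = 0.7491 kg·m².
ω₂ = I₁ω₁ / I₂ = (2.440)(6.13 rad/s) / (0.7491) = 19.97 rad/s.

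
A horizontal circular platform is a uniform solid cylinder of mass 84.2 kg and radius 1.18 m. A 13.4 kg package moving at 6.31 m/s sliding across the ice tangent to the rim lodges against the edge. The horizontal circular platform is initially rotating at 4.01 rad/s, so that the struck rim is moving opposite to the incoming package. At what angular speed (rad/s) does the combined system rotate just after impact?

|ω_f| ≈ 1.75 rad/s

The axle reaction passes through the central axle and exerts no torque about it; angular momentum about the central axle is conserved through the impact.
I_p = ½(84.2)(1.18)² = 58.62 kg·m². Taking the sense of the package's angular momentum as positive, L_{package} = m v R = (13.4)(6.31)(1.18) = 99.77 kg·m²/s.
L_i = −I_p ω_p + m v R = −(58.62)(4.01) + 99.77 = -135.3 kg·m²/s.
After sticking, I_f = I_p + m R² = 58.62 + (13.4)(1.18)² = 77.28 kg·m².
ω_f = L_i / I_f = -135.3 / 77.28 = -1.751 rad/s.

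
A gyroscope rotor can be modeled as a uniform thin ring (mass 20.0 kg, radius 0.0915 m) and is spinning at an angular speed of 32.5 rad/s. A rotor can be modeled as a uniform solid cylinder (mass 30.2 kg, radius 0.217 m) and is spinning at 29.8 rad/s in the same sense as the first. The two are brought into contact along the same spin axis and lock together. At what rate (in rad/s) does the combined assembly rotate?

No external torque acts about the common axis, so total angular momentum is conserved.
Moments of inertia: I_A = (20.0)(0.0915)² = 0.1674 kg·m²; I_B = ½(30.2)(0.217)² = 0.7110 kg·m².
Taking A's sense as positive: L = (0.1674)(32.5) + (0.7110)(29.8) = 26.63 kg·m²·rad/s.
Combined I = 0.1674 + 0.7110 = 0.8785 kg·m².
ω_f = L / I = 26.63 / 0.8785 = 30.31 rad/s.

|ω_f| ≈ 30.3 rad/s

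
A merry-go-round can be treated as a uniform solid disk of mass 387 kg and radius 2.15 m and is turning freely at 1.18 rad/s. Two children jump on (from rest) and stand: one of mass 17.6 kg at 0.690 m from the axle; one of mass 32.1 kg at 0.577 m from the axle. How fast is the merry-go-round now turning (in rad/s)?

ω_f ≈ 1.16 rad/s

No external torque acts about the axle; L_before = L_after.
I_p = ½(387)(2.15)² = 894.5 kg·m².
Added inertia Σmr² = (17.6)(0.690)² + (32.1)(0.577)² = 19.07 kg·m²; I_f = 894.5 + 19.07 = 913.5 kg·m².
ω_f = I_p ω_i / I_f = (894.5)(1.18) / 913.5 = 1.155 rad/s.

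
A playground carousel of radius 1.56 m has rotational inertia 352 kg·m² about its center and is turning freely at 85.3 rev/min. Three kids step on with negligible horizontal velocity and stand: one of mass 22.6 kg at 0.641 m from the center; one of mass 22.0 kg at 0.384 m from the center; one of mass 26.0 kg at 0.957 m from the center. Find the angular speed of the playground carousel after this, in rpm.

The added mass arrives with no angular momentum about the center, and any external torque about the center is negligible, so the system's angular momentum is conserved.
Added inertia Σmr² = (22.6)(0.641)² + (22.0)(0.384)² + (26.0)(0.957)² = 36.34 kg·m²; I_f = 352.0 + 36.34 = 388.3 kg·m².
ω_f = I_p ω_i / I_f = (352.0)(85.3) / 388.3 = 77.32 rpm.

ω_f ≈ 77.3 rpm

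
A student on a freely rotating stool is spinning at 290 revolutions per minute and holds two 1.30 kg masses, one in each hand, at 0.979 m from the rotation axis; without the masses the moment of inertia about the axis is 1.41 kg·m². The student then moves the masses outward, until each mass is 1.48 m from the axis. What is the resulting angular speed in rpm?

ω₂ ≈ 159 rpm

With no external torque about the axis, L is conserved: I₁ω₁ = I₂ω₂.
I₁ = 1.41 + 2(1.30)(0.979)² = 3.902 kg·m²; I₂ = 1.41 + 2(1.30)(1.48)² = 7.105 kg·m².
ω₂ = I₁ω₁ / I₂ = (3.902)(290 rpm) / (7.105) = 159.3 rpm.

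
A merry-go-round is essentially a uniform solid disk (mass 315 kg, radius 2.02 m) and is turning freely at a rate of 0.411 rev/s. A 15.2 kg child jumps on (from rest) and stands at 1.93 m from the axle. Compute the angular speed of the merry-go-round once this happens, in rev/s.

The added mass arrives with no angular momentum about the axle, and any external torque about the axle is negligible, so the system's angular momentum is conserved.
I_p = ½(315)(2.02)² = 642.7 kg·m².
Added inertia Σmr² = (15.2)(1.93)² = 56.62 kg·m²; I_f = 642.7 + 56.62 = 699.3 kg·m².
ω_f = I_p ω_i / I_f = (642.7)(0.411) / 699.3 = 0.3777 rev/s.

ω_f ≈ 0.378 rev/s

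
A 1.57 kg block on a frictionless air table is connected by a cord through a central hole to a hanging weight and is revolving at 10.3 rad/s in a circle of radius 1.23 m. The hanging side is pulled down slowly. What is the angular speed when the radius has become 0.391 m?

No torque about the axis ⇒ m r₁² ω₁ = m r₂² ω₂.
ω₂ = ω₁ (r₁/r₂)² = (10.3)(1.23/0.391)² = 101.9 rad/s.

ω₂ ≈ 102 rad/s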